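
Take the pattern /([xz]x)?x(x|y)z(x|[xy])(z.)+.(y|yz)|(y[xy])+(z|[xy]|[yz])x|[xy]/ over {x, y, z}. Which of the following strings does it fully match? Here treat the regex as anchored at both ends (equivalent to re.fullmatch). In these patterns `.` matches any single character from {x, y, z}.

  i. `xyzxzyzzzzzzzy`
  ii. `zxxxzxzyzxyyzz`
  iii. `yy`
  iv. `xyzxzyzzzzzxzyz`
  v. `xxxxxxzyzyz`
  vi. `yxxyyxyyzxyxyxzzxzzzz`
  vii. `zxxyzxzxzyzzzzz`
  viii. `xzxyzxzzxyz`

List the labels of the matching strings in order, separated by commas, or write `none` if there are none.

i, iv

i → match
ii → no match
iii. `yy` → no match
iv → match
v. `xxxxxxzyzyz` → no match
vi → no match
vii → no match
viii. `xzxyzxzzxyz` → no match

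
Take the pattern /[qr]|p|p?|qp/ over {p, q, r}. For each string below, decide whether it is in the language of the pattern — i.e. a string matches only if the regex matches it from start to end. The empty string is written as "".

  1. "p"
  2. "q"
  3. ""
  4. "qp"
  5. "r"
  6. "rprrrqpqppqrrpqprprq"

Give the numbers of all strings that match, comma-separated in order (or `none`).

1, 2, 3, 4, 5

1 → match
2 → match
3 → match
4 → match
5 → match
6 → no match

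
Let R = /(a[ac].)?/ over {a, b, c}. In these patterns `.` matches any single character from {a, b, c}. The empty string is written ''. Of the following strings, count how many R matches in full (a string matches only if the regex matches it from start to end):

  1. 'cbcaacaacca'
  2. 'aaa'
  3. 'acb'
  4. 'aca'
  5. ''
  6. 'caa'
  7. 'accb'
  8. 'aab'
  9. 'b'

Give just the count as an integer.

5

1 → no match
2 → match
3 → match
4 → match
5 → match
6 → no match
7 → no match
8 → match
9 → no match
Total matched: 5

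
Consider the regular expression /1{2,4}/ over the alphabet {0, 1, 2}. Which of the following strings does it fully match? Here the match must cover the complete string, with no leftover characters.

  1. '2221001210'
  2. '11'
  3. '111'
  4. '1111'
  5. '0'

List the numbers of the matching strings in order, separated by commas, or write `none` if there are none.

2, 3, 4

1 → no match — must start with '1'
2 → match
3 → match
4 → match
5 → no match — must start with '1'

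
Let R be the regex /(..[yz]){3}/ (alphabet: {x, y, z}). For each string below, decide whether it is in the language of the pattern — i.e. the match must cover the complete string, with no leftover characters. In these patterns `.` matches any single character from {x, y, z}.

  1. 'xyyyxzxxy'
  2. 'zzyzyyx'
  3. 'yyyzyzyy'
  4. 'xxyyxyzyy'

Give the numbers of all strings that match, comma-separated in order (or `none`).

1 → match
2 → no match
3 → no match
4 → match

1, 4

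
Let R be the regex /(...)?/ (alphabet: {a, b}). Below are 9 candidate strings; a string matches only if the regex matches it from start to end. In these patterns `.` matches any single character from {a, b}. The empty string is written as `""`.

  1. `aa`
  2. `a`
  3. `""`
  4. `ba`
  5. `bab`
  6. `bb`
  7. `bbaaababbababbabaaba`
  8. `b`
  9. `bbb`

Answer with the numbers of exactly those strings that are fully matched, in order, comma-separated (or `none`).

1 → no match
2 → no match
3 → match
4 → no match
5 → match
6 → no match
7 → no match
8 → no match
9 → match

3, 5, 9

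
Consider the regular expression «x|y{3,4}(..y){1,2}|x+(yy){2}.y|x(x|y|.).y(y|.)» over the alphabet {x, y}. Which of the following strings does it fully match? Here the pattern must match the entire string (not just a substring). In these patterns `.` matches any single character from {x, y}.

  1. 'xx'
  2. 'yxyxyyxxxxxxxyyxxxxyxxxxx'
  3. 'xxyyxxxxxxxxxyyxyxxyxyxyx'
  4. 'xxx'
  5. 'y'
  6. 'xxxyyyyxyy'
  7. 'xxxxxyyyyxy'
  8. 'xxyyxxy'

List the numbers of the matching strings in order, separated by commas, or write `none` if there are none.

1. 'xx' → no match
2 → no match
3 → no match
4. 'xxx' → no match
5. 'y' → no match
6. 'xxxyyyyxyy' → no match
7. 'xxxxxyyyyxy' → match
8. 'xxyyxxy' → no match

7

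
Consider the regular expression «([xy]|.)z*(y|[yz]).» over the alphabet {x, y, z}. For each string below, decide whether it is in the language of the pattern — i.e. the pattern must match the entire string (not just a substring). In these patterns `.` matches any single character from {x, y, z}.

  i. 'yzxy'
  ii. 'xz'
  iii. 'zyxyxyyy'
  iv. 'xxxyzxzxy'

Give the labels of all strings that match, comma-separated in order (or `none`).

i → no match
ii → no match
iii → no match
iv → no match

none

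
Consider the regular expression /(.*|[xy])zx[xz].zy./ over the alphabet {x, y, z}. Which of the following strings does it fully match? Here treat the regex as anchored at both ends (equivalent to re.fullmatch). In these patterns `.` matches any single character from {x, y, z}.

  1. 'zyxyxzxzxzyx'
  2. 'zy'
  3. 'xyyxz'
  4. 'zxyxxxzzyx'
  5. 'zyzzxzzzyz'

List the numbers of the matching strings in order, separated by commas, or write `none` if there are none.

1 → match
2 → no match
3 → no match
4 → no match
5 → match

1, 5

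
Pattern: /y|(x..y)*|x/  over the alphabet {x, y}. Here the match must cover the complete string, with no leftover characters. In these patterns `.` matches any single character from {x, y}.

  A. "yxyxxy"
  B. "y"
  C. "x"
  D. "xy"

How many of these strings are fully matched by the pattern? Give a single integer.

2

A. "yxyxxy" → no match
B. "y" → match
C. "x" → match
D. "xy" → no match
Total matched: 2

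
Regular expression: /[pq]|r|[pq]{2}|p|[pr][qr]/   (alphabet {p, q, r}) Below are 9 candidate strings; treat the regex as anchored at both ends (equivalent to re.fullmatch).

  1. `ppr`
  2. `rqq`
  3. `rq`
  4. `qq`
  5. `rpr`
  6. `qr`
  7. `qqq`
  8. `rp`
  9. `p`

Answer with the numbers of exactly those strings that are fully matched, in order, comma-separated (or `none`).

3, 4, 9

1 → no match
2 → no match
3 → match
4 → match
5 → no match
6 → no match
7 → no match
8 → no match
9 → match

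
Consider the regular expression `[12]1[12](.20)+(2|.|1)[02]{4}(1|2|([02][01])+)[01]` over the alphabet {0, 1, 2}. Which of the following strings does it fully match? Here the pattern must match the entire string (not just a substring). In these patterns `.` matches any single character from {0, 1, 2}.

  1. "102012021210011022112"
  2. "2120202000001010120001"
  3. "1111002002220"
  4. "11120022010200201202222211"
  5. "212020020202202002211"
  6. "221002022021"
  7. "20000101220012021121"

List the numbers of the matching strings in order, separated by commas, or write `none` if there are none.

1 → no match
2 → match
3 → no match
4 → no match
5 → no match
6 → no match
7 → no match

2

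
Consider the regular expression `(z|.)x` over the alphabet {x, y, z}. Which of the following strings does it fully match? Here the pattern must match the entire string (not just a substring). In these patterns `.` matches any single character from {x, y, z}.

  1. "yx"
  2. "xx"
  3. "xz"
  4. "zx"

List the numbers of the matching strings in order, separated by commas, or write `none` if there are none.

1, 2, 4

1. "yx" → match
2. "xx" → match
3. "xz" → no match — must end with "x"
4. "zx" → match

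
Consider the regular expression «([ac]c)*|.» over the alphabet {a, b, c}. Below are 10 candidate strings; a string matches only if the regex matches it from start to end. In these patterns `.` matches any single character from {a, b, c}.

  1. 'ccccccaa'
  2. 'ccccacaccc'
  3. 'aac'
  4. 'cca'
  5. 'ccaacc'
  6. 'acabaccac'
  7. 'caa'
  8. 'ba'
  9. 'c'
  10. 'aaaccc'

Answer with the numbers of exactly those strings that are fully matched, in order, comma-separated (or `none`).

1 → no match
2 → match
3 → no match
4 → no match
5 → no match
6 → no match
7 → no match
8 → no match
9 → match
10 → no match

2, 9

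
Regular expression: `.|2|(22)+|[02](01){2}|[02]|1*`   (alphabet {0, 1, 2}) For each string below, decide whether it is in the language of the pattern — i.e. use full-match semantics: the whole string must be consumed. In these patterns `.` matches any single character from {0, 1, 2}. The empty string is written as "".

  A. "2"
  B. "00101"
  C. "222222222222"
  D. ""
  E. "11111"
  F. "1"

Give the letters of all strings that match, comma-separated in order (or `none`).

A, B, C, D, E, F

A. "2" → match
B. "00101" → match
C. "222222222222" → match
D. "" → match
E. "11111" → match
F. "1" → match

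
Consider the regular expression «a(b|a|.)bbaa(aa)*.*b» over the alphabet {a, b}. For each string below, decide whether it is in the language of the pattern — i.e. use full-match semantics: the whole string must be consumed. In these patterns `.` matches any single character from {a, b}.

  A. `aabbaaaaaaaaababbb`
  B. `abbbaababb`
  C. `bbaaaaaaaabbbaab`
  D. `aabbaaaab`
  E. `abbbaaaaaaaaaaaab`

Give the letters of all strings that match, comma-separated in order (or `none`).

A, B, D, E

A → match
B → match
C → no match — must start with `a`
D → match
E → match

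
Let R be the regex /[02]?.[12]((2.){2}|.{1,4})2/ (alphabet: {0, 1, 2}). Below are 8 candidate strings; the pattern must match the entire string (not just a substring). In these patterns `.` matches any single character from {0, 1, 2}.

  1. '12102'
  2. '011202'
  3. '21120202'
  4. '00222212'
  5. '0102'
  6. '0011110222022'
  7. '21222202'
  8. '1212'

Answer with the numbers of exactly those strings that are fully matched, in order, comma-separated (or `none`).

1 → match
2 → match
3 → match
4 → match
5 → match
6 → no match
7 → match
8 → match

1, 2, 3, 4, 5, 7, 8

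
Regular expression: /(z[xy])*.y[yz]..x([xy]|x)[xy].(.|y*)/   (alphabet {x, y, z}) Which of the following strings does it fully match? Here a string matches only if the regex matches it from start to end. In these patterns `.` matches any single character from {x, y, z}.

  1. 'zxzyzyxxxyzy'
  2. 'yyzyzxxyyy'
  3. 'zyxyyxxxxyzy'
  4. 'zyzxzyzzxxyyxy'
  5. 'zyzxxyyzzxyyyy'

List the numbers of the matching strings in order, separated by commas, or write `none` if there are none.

1 → match
2 → match
3 → match
4 → match
5 → match

1, 2, 3, 4, 5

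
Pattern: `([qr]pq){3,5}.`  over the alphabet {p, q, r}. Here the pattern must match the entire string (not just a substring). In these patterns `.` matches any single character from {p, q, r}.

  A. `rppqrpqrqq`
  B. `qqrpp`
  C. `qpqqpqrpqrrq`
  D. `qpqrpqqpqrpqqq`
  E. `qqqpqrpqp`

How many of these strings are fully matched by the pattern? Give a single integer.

A. `rppqrpqrqq` → no match
B. `qqrpp` → no match
C. `qpqqpqrpqrrq` → no match
D → no match
E. `qqqpqrpqp` → no match
Total matched: 0

0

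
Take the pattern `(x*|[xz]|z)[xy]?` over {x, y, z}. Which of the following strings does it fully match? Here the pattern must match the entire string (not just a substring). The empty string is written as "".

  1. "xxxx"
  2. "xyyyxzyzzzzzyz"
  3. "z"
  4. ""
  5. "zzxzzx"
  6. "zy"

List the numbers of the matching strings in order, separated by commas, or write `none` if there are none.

1, 3, 4, 6

1. "xxxx" → match
2 → no match
3. "z" → match
4. "" → match
5. "zzxzzx" → no match
6. "zy" → match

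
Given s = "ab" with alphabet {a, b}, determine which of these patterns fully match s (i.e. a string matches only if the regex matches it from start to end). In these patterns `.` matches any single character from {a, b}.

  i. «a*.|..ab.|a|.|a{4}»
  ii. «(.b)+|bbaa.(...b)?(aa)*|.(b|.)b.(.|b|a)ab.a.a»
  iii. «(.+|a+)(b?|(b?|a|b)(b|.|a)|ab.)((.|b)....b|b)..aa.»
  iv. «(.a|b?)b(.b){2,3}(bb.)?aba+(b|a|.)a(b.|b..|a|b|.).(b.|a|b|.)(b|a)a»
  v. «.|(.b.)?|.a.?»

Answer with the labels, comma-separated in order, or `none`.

i, ii

i → match
ii → match
iii → no match
iv → no match — must end with "a"
v → no match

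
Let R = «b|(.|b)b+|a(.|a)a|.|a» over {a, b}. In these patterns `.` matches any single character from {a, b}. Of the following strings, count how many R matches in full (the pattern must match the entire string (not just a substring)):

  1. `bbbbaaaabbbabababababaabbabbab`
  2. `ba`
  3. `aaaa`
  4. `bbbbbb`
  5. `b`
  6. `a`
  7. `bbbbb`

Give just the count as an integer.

4

1 → no match
2 → no match
3 → no match
4 → match
5 → match
6 → match
7 → match
Total matched: 4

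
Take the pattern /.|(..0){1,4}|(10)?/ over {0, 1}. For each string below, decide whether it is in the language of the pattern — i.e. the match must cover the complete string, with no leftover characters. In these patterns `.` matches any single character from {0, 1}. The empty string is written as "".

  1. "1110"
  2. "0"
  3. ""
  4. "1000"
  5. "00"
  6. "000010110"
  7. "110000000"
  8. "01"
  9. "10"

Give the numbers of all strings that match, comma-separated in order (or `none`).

1 → no match
2 → match
3 → match
4 → no match
5 → no match
6 → match
7 → match
8 → no match
9 → match

2, 3, 6, 7, 9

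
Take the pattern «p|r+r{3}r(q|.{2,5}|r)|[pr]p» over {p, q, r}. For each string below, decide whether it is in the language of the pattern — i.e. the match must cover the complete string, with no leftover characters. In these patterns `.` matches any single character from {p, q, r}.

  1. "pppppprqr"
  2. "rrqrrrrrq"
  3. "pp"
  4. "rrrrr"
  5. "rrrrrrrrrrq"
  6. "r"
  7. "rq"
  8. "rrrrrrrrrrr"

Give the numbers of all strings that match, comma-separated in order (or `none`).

1 → no match
2 → no match
3 → match
4 → no match
5 → match
6 → no match
7 → no match
8 → match

3, 5, 8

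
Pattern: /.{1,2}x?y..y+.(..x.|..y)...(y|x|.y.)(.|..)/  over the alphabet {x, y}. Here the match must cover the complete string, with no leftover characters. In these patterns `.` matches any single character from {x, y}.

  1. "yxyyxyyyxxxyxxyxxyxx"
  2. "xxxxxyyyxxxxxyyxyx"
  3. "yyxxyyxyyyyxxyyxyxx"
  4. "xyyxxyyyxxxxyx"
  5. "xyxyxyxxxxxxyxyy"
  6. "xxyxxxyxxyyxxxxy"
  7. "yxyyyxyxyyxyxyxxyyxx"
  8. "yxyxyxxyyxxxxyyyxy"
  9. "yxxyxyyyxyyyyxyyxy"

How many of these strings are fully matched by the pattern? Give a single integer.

1 → no match
2 → no match
3 → no match
4 → no match
5 → no match
6 → no match
7 → no match
8 → no match
9 → match
Total matched: 1

1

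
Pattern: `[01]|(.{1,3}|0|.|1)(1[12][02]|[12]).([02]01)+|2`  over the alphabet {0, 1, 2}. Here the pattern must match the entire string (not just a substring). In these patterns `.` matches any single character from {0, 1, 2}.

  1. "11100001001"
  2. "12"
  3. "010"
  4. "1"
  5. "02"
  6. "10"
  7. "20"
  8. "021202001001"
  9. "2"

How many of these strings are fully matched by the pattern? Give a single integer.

1 → match
2 → no match
3 → no match
4 → match
5 → no match
6 → no match
7 → no match
8 → match
9 → match
Total matched: 4

4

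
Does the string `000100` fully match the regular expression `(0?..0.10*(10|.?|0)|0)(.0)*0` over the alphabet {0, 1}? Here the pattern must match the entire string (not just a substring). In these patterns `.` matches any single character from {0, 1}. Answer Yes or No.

Yes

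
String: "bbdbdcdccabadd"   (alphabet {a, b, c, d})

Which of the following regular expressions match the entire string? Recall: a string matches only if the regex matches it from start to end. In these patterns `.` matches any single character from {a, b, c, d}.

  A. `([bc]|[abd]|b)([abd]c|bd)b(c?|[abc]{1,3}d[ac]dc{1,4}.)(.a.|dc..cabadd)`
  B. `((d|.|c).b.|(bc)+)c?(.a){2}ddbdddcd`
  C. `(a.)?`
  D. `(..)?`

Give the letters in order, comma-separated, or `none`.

A → match
B → no match — must end with "addbdddcd"
C → no match
D → no match

A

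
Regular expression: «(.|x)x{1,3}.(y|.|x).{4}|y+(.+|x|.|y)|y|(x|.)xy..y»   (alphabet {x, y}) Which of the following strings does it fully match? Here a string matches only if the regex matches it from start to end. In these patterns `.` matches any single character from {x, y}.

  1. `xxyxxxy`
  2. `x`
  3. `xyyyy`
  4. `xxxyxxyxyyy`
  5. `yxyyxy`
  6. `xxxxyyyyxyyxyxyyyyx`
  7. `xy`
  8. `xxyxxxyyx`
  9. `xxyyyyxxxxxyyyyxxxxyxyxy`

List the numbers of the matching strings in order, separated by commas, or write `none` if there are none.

1. `xxyxxxy` → no match
2. `x` → no match
3. `xyyyy` → no match
4. `xxxyxxyxyyy` → no match
5. `yxyyxy` → match
6 → no match
7. `xy` → no match
8. `xxyxxxyyx` → no match
9 → no match

5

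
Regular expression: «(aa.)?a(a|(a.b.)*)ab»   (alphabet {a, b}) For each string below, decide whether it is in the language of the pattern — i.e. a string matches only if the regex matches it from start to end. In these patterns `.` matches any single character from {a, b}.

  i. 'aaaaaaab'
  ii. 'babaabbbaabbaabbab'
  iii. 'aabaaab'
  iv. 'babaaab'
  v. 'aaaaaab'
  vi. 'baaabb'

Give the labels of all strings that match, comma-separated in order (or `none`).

i. 'aaaaaaab' → no match
ii → no match
iii. 'aabaaab' → match
iv. 'babaaab' → no match
v. 'aaaaaab' → match
vi. 'baaabb' → no match — must end with 'ab'

iii, v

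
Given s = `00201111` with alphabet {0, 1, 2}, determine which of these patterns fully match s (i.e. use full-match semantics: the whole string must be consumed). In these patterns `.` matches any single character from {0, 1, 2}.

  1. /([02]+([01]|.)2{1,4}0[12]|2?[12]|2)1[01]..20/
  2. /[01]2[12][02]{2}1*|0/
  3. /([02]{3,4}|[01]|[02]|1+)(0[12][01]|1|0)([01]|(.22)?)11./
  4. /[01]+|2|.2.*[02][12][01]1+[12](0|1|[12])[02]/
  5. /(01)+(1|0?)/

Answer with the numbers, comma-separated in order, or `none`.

1 → no match — must end with `20`
2 → no match
3 → match
4 → no match
5 → no match — must start with `01`

3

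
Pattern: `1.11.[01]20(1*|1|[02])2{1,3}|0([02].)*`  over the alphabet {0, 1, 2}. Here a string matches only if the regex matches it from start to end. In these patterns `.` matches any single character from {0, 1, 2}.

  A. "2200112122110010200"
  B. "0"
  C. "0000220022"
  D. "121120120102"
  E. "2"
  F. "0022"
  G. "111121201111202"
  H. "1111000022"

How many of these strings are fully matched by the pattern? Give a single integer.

1

A → no match
B → match
C → no match
D → no match
E → no match
F → no match
G → no match
H → no match
Total matched: 1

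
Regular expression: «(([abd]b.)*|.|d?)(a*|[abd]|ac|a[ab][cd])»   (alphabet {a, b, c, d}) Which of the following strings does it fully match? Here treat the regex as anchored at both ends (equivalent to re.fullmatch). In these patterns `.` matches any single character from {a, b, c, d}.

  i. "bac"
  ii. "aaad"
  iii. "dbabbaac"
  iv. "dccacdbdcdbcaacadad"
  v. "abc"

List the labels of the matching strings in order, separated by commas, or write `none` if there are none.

i → match
ii → match
iii → match
iv → no match
v → match

i, ii, iii, v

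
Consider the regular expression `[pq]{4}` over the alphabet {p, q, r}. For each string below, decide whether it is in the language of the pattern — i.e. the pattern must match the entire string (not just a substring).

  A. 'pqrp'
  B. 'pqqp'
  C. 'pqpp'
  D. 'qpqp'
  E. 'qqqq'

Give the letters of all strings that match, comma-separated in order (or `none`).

B, C, D, E

A → no match
B → match
C → match
D → match
E → match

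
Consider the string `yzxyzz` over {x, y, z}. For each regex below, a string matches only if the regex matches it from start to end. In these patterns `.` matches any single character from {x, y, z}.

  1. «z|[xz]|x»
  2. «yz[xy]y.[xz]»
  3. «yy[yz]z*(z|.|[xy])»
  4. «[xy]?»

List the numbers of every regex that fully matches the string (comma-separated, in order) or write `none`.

1 → no match
2 → match
3 → no match — must start with `yy`
4 → no match

2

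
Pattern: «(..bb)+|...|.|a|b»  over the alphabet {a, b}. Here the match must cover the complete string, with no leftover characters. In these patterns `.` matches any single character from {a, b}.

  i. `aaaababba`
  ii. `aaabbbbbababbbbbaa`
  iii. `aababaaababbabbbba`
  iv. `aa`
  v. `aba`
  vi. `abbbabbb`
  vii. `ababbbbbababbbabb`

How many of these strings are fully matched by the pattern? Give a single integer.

i → no match
ii → no match
iii → no match
iv → no match
v → match
vi → match
vii → no match
Total matched: 2

2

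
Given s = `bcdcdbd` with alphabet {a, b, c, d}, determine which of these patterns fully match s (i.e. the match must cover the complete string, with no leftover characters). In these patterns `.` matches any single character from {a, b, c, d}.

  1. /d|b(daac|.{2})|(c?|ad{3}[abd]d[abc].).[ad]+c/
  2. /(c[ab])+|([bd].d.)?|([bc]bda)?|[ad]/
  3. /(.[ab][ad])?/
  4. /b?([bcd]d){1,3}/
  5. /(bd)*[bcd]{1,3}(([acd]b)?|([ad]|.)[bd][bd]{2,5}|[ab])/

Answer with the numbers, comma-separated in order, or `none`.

4, 5

1 → no match
2 → no match
3 → no match
4 → match
5 → match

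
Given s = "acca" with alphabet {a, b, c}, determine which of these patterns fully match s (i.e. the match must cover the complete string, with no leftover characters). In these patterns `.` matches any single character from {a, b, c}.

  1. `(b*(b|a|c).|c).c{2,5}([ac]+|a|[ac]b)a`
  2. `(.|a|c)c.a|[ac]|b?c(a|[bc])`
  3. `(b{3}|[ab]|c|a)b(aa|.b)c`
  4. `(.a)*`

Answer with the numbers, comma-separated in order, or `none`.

2

1 → no match
2 → match
3 → no match — must end with "c"
4 → no match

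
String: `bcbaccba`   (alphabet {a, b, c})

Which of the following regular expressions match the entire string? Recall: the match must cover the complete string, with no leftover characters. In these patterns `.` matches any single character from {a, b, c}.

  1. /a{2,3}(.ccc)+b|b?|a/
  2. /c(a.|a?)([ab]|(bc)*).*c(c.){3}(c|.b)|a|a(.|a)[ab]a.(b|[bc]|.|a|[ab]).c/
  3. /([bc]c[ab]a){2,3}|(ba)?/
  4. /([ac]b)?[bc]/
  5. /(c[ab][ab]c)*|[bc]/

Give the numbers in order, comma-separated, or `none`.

3

1 → no match
2 → no match
3 → match
4 → no match
5 → no match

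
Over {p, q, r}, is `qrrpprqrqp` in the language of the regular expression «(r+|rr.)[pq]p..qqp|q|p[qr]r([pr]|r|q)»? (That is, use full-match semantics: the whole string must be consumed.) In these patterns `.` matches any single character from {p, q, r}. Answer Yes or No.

No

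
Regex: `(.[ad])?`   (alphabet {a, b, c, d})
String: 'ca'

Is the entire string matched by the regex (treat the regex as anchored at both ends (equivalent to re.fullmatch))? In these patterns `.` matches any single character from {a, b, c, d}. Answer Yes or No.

Yes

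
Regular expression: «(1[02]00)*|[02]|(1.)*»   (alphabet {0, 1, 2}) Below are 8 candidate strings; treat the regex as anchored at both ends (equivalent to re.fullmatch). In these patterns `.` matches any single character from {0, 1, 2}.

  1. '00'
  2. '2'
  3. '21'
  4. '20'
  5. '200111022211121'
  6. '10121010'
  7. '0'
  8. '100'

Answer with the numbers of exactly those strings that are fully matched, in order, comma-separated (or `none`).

2, 6, 7

1 → no match
2 → match
3 → no match
4 → no match
5 → no match
6 → match
7 → match
8 → no match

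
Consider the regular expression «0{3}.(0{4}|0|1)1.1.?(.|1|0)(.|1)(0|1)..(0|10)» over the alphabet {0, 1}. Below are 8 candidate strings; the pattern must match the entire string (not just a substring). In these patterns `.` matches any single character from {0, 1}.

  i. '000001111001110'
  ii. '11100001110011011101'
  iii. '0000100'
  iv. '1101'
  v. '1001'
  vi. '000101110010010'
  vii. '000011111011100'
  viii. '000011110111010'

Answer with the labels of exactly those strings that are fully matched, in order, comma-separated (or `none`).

i → match
ii → no match — must start with '0'
iii → no match
iv → no match — must start with '0'
v → no match — must start with '0'
vi → match
vii → match
viii → match

i, vi, vii, viii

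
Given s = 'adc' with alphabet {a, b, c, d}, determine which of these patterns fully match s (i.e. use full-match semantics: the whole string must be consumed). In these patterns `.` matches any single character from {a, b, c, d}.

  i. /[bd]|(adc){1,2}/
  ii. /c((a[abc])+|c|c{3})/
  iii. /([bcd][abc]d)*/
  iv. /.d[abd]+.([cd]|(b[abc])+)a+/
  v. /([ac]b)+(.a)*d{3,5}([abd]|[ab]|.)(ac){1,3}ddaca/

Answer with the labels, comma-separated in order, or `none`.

i → match
ii → no match — must start with 'c'
iii → no match
iv → no match — must end with 'a'
v → no match — must end with 'acddaca'

i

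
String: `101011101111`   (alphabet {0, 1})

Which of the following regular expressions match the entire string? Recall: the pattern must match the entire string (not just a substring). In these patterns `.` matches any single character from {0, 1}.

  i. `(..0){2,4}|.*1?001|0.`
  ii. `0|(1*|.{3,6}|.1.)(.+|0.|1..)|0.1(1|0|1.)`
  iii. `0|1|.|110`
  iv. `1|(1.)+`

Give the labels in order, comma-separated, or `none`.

ii, iv

i → no match
ii → match
iii → no match
iv → match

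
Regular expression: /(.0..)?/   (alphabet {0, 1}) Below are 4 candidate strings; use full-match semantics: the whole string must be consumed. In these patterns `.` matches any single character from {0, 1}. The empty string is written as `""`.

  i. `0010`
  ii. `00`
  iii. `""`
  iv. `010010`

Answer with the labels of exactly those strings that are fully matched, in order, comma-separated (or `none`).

i, iii

i → match
ii → no match
iii → match
iv → no match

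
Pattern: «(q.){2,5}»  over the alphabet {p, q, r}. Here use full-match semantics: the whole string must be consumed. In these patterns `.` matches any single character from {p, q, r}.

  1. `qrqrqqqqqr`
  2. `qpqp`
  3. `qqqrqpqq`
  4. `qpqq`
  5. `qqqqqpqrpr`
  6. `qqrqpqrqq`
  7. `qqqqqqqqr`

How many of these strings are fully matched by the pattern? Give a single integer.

1 → match
2 → match
3 → match
4 → match
5 → no match
6 → no match
7 → no match
Total matched: 4

4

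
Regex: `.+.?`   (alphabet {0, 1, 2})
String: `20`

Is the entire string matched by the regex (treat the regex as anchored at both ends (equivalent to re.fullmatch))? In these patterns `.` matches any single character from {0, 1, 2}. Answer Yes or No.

Yes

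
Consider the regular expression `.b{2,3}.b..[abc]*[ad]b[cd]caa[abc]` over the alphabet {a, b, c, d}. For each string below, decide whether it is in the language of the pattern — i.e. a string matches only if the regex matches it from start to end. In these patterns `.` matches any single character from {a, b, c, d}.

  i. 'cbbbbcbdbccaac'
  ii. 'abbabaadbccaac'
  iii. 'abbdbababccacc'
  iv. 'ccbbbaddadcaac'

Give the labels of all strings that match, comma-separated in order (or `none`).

i → match
ii → match
iii → no match
iv → no match

i, ii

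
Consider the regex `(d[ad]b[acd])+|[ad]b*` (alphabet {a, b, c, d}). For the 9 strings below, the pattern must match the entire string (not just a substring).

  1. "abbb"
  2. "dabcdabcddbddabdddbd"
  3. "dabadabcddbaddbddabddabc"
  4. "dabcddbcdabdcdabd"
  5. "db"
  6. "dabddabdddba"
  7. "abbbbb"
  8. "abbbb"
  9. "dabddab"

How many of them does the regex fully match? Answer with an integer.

7

1. "abbb" → match
2 → match
3 → match
4 → no match
5. "db" → match
6. "dabddabdddba" → match
7. "abbbbb" → match
8. "abbbb" → match
9. "dabddab" → no match
Total matched: 7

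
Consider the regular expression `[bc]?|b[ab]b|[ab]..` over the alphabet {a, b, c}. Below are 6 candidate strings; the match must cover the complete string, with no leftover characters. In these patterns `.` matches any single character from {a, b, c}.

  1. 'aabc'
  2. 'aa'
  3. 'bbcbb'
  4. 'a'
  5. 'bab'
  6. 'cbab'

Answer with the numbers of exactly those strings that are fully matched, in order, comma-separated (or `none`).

5

1 → no match
2 → no match
3 → no match
4 → no match
5 → match
6 → no match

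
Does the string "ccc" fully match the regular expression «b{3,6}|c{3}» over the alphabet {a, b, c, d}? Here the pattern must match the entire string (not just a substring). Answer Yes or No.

Yes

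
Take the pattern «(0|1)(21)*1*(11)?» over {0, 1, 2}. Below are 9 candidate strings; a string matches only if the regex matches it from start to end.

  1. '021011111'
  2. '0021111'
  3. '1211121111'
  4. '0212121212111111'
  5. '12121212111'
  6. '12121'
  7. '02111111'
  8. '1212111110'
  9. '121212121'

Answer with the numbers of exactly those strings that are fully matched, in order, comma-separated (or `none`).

4, 5, 6, 7, 9

1 → no match
2 → no match
3 → no match
4 → match
5 → match
6 → match
7 → match
8 → no match
9 → match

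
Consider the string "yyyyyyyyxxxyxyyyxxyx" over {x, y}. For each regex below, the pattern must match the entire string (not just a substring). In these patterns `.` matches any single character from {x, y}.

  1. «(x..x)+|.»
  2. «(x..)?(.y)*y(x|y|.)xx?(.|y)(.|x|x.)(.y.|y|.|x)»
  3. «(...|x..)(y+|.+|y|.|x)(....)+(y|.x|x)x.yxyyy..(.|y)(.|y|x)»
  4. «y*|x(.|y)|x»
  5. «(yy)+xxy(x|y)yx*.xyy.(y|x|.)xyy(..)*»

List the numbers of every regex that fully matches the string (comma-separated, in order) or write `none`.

1 → no match
2 → no match
3 → match
4 → no match
5 → no match

3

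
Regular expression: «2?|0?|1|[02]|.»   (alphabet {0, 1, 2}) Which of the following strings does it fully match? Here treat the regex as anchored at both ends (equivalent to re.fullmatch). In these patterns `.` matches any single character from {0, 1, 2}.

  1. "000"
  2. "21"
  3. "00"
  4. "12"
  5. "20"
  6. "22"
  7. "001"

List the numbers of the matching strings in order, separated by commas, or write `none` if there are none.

1. "000" → no match
2. "21" → no match
3. "00" → no match
4. "12" → no match
5. "20" → no match
6. "22" → no match
7. "001" → no match

none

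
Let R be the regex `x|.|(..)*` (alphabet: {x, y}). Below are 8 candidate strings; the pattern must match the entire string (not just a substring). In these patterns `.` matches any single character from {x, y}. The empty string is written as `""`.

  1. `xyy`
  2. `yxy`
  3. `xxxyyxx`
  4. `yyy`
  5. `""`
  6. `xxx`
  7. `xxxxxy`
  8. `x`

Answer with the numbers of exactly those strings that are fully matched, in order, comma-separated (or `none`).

5, 7, 8

1 → no match
2 → no match
3 → no match
4 → no match
5 → match
6 → no match
7 → match
8 → match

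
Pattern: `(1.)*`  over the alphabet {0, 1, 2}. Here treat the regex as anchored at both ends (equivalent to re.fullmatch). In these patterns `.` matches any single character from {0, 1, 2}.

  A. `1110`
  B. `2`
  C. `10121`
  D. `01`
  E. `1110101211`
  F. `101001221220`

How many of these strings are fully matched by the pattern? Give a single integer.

A. `1110` → match
B. `2` → no match
C. `10121` → no match
D. `01` → no match
E. `1110101211` → match
F. `101001221220` → no match
Total matched: 2

2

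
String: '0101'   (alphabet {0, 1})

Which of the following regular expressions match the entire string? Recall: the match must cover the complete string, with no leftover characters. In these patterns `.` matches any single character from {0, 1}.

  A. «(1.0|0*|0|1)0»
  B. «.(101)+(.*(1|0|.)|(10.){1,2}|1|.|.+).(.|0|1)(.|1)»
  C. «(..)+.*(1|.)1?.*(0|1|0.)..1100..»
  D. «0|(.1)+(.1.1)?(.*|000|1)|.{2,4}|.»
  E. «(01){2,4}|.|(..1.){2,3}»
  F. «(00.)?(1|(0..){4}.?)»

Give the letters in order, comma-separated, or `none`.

A → no match — must end with '0'
B → no match
C → no match
D → match
E → match
F → no match

D, E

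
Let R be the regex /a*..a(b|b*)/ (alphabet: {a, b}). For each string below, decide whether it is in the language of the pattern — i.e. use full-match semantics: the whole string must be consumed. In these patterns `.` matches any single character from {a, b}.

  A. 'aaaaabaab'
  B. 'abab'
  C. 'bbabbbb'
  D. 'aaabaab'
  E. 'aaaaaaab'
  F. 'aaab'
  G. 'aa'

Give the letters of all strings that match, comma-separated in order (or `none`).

A → match
B → match
C → match
D → match
E → match
F → match
G → no match

A, B, C, D, E, F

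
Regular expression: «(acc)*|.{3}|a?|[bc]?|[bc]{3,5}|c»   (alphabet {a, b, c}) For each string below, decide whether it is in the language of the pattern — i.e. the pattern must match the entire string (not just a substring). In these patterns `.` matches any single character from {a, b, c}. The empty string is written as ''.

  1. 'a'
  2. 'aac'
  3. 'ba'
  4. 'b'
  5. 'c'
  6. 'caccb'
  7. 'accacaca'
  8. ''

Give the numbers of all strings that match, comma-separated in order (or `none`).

1 → match
2 → match
3 → no match
4 → match
5 → match
6 → no match
7 → no match
8 → match

1, 2, 4, 5, 8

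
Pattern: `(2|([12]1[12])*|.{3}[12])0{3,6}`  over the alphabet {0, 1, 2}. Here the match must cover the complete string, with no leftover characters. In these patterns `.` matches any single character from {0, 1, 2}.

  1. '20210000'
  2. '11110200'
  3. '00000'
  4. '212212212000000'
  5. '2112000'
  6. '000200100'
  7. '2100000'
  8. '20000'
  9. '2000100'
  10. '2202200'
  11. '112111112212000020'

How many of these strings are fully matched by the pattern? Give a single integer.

5

1. '20210000' → match
2. '11110200' → no match
3. '00000' → match
4 → match
5. '2112000' → match
6. '000200100' → no match
7. '2100000' → no match
8. '20000' → match
9. '2000100' → no match
10. '2202200' → no match
11 → no match
Total matched: 5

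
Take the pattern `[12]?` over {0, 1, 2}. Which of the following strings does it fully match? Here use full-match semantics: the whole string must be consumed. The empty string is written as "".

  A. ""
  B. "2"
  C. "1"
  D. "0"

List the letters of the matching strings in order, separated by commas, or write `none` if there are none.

A, B, C

A → match
B → match
C → match
D → no match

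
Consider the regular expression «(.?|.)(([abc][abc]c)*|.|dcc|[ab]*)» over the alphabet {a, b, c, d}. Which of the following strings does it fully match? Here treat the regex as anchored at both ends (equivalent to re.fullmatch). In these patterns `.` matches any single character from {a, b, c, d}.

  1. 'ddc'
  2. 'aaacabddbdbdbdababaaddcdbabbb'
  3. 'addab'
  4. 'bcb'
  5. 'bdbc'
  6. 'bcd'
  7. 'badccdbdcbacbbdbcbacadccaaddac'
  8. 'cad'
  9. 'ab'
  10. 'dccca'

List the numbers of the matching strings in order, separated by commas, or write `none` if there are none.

1 → no match
2 → no match
3 → no match
4 → no match
5 → no match
6 → no match
7 → no match
8 → no match
9 → match
10 → no match

9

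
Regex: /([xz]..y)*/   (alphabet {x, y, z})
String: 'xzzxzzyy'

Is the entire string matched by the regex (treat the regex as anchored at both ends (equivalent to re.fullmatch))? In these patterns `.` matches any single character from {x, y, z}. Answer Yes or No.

No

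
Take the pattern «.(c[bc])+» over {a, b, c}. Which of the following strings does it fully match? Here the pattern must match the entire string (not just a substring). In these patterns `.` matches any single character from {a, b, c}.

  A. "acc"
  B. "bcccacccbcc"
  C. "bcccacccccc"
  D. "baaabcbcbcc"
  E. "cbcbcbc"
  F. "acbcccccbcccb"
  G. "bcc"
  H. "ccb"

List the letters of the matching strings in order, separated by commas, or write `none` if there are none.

A, F, G, H

A. "acc" → match
B. "bcccacccbcc" → no match
C. "bcccacccccc" → no match
D. "baaabcbcbcc" → no match
E. "cbcbcbc" → no match
F → match
G. "bcc" → match
H. "ccb" → match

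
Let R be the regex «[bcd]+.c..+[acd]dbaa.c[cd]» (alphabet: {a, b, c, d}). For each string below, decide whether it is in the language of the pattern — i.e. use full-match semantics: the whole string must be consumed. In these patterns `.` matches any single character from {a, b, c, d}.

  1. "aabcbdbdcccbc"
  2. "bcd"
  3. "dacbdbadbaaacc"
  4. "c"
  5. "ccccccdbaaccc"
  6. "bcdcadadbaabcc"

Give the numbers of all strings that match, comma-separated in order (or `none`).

1 → no match
2. "bcd" → no match
3 → match
4. "c" → no match
5 → match
6 → match

3, 5, 6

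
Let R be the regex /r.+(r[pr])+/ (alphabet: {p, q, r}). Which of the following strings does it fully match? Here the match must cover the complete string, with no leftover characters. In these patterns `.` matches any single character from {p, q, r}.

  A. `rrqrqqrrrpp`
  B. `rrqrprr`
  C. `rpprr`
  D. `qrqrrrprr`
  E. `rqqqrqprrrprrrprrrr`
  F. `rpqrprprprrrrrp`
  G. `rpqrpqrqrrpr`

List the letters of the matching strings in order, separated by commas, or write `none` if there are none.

A → no match
B → match
C → match
D → no match — must start with `r`
E → match
F → match
G → no match

B, C, E, F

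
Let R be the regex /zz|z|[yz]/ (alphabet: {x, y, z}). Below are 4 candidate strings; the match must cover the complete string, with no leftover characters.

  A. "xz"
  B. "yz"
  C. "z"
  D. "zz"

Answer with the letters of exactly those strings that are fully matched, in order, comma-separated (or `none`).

A → no match
B → no match
C → match
D → match

C, D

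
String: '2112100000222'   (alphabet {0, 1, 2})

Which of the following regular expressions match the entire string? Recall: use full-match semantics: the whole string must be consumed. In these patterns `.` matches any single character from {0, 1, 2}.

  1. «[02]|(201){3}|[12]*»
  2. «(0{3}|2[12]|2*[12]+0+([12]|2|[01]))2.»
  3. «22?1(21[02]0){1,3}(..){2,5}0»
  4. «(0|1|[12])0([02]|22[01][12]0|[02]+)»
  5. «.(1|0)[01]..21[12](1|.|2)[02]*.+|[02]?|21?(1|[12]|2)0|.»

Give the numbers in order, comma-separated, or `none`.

1 → no match
2 → match
3 → no match — must end with '0'
4 → no match
5 → no match

2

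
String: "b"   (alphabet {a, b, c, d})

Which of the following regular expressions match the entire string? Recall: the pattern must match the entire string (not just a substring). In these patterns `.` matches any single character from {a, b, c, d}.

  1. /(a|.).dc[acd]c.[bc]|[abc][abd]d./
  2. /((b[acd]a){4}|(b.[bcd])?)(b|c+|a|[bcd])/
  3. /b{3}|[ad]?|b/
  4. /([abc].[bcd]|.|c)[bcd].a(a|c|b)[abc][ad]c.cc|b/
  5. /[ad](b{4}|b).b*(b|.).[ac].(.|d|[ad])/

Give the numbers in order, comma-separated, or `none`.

2, 3, 4

1 → no match
2 → match
3 → match
4 → match
5 → no match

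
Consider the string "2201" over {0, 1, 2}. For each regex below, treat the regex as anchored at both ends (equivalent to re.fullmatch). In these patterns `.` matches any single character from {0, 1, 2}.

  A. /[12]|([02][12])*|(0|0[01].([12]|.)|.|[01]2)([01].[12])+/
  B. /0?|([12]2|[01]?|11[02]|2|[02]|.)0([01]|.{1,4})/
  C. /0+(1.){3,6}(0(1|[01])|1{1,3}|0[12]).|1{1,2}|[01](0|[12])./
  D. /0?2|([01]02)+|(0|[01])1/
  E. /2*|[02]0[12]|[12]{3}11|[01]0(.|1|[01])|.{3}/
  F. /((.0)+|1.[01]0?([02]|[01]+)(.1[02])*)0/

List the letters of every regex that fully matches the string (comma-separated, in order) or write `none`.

A, B

A → match
B → match
C → no match
D → no match
E → no match
F → no match — must end with "0"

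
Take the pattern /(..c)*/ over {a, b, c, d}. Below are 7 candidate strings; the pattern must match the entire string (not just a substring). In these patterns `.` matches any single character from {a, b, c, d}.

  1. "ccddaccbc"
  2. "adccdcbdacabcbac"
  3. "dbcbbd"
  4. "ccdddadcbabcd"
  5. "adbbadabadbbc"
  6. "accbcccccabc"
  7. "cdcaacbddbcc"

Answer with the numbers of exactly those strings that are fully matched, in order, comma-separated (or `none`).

1 → no match
2 → no match
3 → no match
4 → no match
5 → no match
6 → match
7 → no match

6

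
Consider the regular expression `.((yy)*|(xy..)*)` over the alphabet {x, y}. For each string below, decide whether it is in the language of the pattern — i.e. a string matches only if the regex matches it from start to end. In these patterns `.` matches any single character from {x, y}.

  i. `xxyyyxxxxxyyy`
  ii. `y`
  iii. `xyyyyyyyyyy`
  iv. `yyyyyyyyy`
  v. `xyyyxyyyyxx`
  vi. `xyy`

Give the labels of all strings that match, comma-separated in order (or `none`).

ii, iii, iv, vi

i → no match
ii. `y` → match
iii. `xyyyyyyyyyy` → match
iv. `yyyyyyyyy` → match
v. `xyyyxyyyyxx` → no match
vi. `xyy` → match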